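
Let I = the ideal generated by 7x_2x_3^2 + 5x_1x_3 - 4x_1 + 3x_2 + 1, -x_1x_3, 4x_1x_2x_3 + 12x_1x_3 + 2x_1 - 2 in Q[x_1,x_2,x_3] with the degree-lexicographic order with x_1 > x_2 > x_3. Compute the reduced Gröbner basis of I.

G = {x_1 - 1, x_2 - 1, x_3}

f_1 = 7x_2x_3^2 + 5x_1x_3 - 4x_1 + 3x_2 + 1, LT = x_2x_3^2.
f_2 = -x_1x_3, LT = x_1x_3.
f_3 = 4x_1x_2x_3 + 12x_1x_3 + 2x_1 - 2, LT = x_1x_2x_3.

S(f_1,f_2): lcm = x_1x_2x_3^2. S = 5/7x_1^2x_3 - 4/7x_1^2 + 3/7x_1x_2 + 1/7x_1.
  reduce S modulo (f_1, f_2, f_3):
  remainder -4/7x_1^2 + 3/7x_1x_2 + 1/7x_1 ≠ 0; add g_4 = -4/7x_1^2 + 3/7x_1x_2 + 1/7x_1 to the basis.

S(f_1,f_3): lcm = x_1x_2x_3^2. S = 5/7x_1^2x_3 - 3x_1x_3^2 - 4/7x_1^2 + 3/7x_1x_2 - 1/2x_1x_3 + 1/7x_1 + 1/2x_3.
  reduce S modulo (f_1, f_2, f_3, g_4):
  remainder 1/2x_3 ≠ 0; add g_5 = 1/2x_3 to the basis.

S(f_2,f_3): lcm = x_1x_2x_3. S = -3x_1x_3 - 1/2x_1 + 1/2.
  reduce S modulo (f_1, f_2, f_3, g_4, g_5):
  remainder -1/2x_1 + 1/2 ≠ 0; add g_6 = -1/2x_1 + 1/2 to the basis.

S(f_3,g_4): lcm = x_1^2x_2x_3. S = 3/4x_1x_2^2x_3 + 3x_1^2x_3 + 1/4x_1x_2x_3 + 1/2x_1^2 - 1/2x_1.
  reduce S modulo (f_1, f_2, f_3, g_4, g_5, g_6):
  remainder 3/8x_2 - 3/8 ≠ 0; add g_7 = 3/8x_2 - 3/8 to the basis.

The other S-polynomials (S(f_1,g_4), S(f_2,g_4), S(f_1,g_5), S(f_2,g_5), S(f_3,g_5), S(g_4,g_5), S(f_1,g_6), S(f_2,g_6), S(f_3,g_6), S(g_4,g_6), S(g_5,g_6), S(f_1,g_7), S(f_2,g_7), S(f_3,g_7), S(g_4,g_7), S(g_5,g_7), S(g_6,g_7)) all reduce to 0 modulo the current basis, so we have a Gröbner basis.
Inter-reduce: drop elements whose leading term is divisible by another's, tail-reduce, and make monic.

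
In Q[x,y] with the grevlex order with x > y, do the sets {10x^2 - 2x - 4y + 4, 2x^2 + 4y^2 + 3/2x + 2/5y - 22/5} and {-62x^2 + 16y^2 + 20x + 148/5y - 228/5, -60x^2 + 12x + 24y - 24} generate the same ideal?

Yes, the ideals are equal.

Equality of ideals is decidable: compute both reduced Gröbner bases (unique for the ordering) and check whether they agree.
Buchberger on the first generating set:
f_1 = 10x^2 - 2x - 4y + 4, LT = x^2.
f_2 = 2x^2 + 4y^2 + 3/2x + 2/5y - 22/5, LT = x^2.

S(f_1,f_2): lcm = x^2. S = -2y^2 - 19/20x - 3/5y + 13/5.
  leading term y^2: no divisor's leading term divides it; move -2y^2 to the remainder.
  leading term x: no divisor's leading term divides it; move -19/20x to the remainder.
  leading term y: no divisor's leading term divides it; move -3/5y to the remainder.
  leading term 1: no divisor's leading term divides it; move 13/5 to the remainder.
  remainder -2y^2 - 19/20x - 3/5y + 13/5 ≠ 0; add g_3 = -2y^2 - 19/20x - 3/5y + 13/5 to the basis.

The other S-polynomials (S(f_1,g_3), S(f_2,g_3)) all reduce to 0 modulo the current basis, so we have a Gröbner basis.
Inter-reduce: drop elements whose leading term is divisible by another's, tail-reduce, and make monic.
Reduced Gröbner basis: {x^2 - 1/5x - 2/5y + 2/5, y^2 + 19/40x + 3/10y - 13/10}.

Buchberger on the second generating set:
h_1 = -62x^2 + 16y^2 + 20x + 148/5y - 228/5, LT = x^2.
h_2 = -60x^2 + 12x + 24y - 24, LT = x^2.

S(h_1,h_2): lcm = x^2. S = -8/31y^2 - 19/155x - 12/155y + 52/155.
  leading term y^2: no divisor's leading term divides it; move -8/31y^2 to the remainder.
  leading term x: no divisor's leading term divides it; move -19/155x to the remainder.
  leading term y: no divisor's leading term divides it; move -12/155y to the remainder.
  leading term 1: no divisor's leading term divides it; move 52/155 to the remainder.
  remainder -8/31y^2 - 19/155x - 12/155y + 52/155 ≠ 0; add k_3 = -8/31y^2 - 19/155x - 12/155y + 52/155 to the basis.

The other S-polynomials (S(h_1,k_3), S(h_2,k_3)) all reduce to 0 modulo the current basis, so we have a Gröbner basis.
Inter-reduce: drop elements whose leading term is divisible by another's, tail-reduce, and make monic.
Reduced Gröbner basis: {x^2 - 1/5x - 2/5y + 2/5, y^2 + 19/40x + 3/10y - 13/10}.

Same reduced basis, so the two generating sets span the same ideal.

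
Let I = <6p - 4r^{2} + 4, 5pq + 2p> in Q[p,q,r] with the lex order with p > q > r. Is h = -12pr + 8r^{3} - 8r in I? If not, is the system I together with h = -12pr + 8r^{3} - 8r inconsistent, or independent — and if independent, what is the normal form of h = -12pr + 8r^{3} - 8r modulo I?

First compute the reduced Gröbner basis of I by Buchberger's algorithm.
f_1 = 6p - 4r^{2} + 4, LT = p.
f_2 = 5pq + 2p, LT = pq.

S(f_1,f_2): lcm = pq. S = -\tfrac{2}{5}p - \tfrac{2}{3}qr^{2} + \tfrac{2}{3}q.
  leading term p: subtract (-\tfrac{1}{15})·f_1 from -\tfrac{2}{5}p - \tfrac{2}{3}qr^{2} + \tfrac{2}{3}q → -\tfrac{2}{3}qr^{2} + \tfrac{2}{3}q - \tfrac{4}{15}r^{2} + \tfrac{4}{15}
  leading term qr^{2}: no divisor's leading term divides it; move -\tfrac{2}{3}qr^{2} to the remainder.
  leading term q: no divisor's leading term divides it; move \tfrac{2}{3}q to the remainder.
  leading term r^{2}: no divisor's leading term divides it; move -\tfrac{4}{15}r^{2} to the remainder.
  leading term 1: no divisor's leading term divides it; move \tfrac{4}{15} to the remainder.
  remainder -\tfrac{2}{3}qr^{2} + \tfrac{2}{3}q - \tfrac{4}{15}r^{2} + \tfrac{4}{15} ≠ 0; add k_3 = -\tfrac{2}{3}qr^{2} + \tfrac{2}{3}q - \tfrac{4}{15}r^{2} + \tfrac{4}{15} to the basis.

The other S-polynomials (S(f_1,k_3), S(f_2,k_3)) all reduce to 0 modulo the current basis, so we have a Gröbner basis.
Inter-reduce: drop elements whose leading term is divisible by another's, tail-reduce, and make monic.
Reduced Gröbner basis: {p - \tfrac{2}{3}r^{2} + \tfrac{2}{3}, qr^{2} - q + \tfrac{2}{5}r^{2} - \tfrac{2}{5}}.
Label its elements g_1 = p - \tfrac{2}{3}r^{2} + \tfrac{2}{3}, g_2 = qr^{2} - q + \tfrac{2}{5}r^{2} - \tfrac{2}{5}.

Reduce h = -12pr + 8r^{3} - 8r modulo G:
  leading term pr: subtract (-12r)·g_1 from -12pr + 8r^{3} - 8r → 0
  normal form = 0.
Since the normal form is 0, h ∈ I.

-12pr + 8r^{3} - 8r lies in I (it reduces to 0).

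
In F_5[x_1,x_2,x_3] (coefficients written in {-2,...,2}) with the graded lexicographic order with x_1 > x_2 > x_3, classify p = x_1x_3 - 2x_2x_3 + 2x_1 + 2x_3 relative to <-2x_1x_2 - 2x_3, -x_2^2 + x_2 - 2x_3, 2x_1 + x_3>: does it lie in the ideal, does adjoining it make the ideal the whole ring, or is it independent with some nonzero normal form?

x_1x_3 - 2x_2x_3 + 2x_1 + 2x_3 lies in I (it reduces to 0).

First compute the reduced Gröbner basis of I by Buchberger's algorithm.
f_1 = -2x_1x_2 - 2x_3, LT = x_1x_2.
f_2 = -x_2^2 + x_2 - 2x_3, LT = x_2^2.
f_3 = 2x_1 + x_3, LT = x_1.

S(f_1,f_2): lcm = x_1x_2^2. S = x_1x_2 - 2x_1x_3 + x_2x_3.
  leading term x_1x_2: subtract (2)·f_1 from x_1x_2 - 2x_1x_3 + x_2x_3 → -2x_1x_3 + x_2x_3 - x_3
  leading term x_1x_3: subtract (-x_3)·f_3 from -2x_1x_3 + x_2x_3 - x_3 → x_2x_3 + x_3^2 - x_3
  leading term x_2x_3: no divisor's leading term divides it; move x_2x_3 to the remainder.
  leading term x_3^2: no divisor's leading term divides it; move x_3^2 to the remainder.
  leading term x_3: no divisor's leading term divides it; move -x_3 to the remainder.
  remainder x_2x_3 + x_3^2 - x_3 ≠ 0; add h_4 = x_2x_3 + x_3^2 - x_3 to the basis.

S(f_1,f_3): lcm = x_1x_2. S = 2x_2x_3 + x_3.
  leading term x_2x_3: subtract (2)·h_4 from 2x_2x_3 + x_3 → -2x_3^2 - 2x_3
  leading term x_3^2: no divisor's leading term divides it; move -2x_3^2 to the remainder.
  leading term x_3: no divisor's leading term divides it; move -2x_3 to the remainder.
  remainder -2x_3^2 - 2x_3 ≠ 0; add h_5 = -2x_3^2 - 2x_3 to the basis.

The other S-polynomials (S(f_2,f_3), S(f_1,h_4), S(f_2,h_4), S(f_3,h_4), S(f_1,h_5), S(f_2,h_5), S(f_3,h_5), S(h_4,h_5)) all reduce to 0 modulo the current basis, so we have a Gröbner basis.
Inter-reduce: drop elements whose leading term is divisible by another's, tail-reduce, and make monic.
Reduced Gröbner basis: {x_2^2 - x_2 + 2x_3, x_2x_3 - 2x_3, x_3^2 + x_3, x_1 - 2x_3}.
Label its elements g_1 = x_2^2 - x_2 + 2x_3, g_2 = x_2x_3 - 2x_3, g_3 = x_3^2 + x_3, g_4 = x_1 - 2x_3.

Reduce p = x_1x_3 - 2x_2x_3 + 2x_1 + 2x_3 modulo G:
  leading term x_1x_3: subtract (x_3)·g_4 from x_1x_3 - 2x_2x_3 + 2x_1 + 2x_3 → -2x_2x_3 + 2x_3^2 + 2x_1 + 2x_3
  leading term x_2x_3: subtract (-2)·g_2 from -2x_2x_3 + 2x_3^2 + 2x_1 + 2x_3 → 2x_3^2 + 2x_1 - 2x_3
  leading term x_3^2: subtract (2)·g_3 from 2x_3^2 + 2x_1 - 2x_3 → 2x_1 + x_3
  leading term x_1: subtract (2)·g_4 from 2x_1 + x_3 → 0
  normal form = 0.
Since the normal form is 0, p ∈ I.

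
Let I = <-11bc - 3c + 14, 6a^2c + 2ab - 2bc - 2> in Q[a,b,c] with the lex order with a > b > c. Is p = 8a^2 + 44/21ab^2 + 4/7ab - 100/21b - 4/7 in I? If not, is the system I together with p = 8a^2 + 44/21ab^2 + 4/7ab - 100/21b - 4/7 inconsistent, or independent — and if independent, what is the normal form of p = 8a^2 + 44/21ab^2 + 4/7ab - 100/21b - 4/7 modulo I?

8a^2 + 44/21ab^2 + 4/7ab - 100/21b - 4/7 lies in I (it reduces to 0).

First compute the reduced Gröbner basis of I by Buchberger's algorithm.
f_1 = -11bc - 3c + 14, LT = bc.
f_2 = 6a^2c + 2ab - 2bc - 2, LT = a^2c.

S(f_1,f_2): lcm = a^2bc. S = 3/11a^2c - 14/11a^2 - 1/3ab^2 + 1/3b^2c + 1/3b.
  leading term a^2c: subtract (1/22)·f_2 from 3/11a^2c - 14/11a^2 - 1/3ab^2 + 1/3b^2c + 1/3b → -14/11a^2 - 1/3ab^2 - 1/11ab + 1/3b^2c + 1/11bc + 1/3b + 1/11
  leading term a^2: no divisor's leading term divides it; move -14/11a^2 to the remainder.
  leading term ab^2: no divisor's leading term divides it; move -1/3ab^2 to the remainder.
  leading term ab: no divisor's leading term divides it; move -1/11ab to the remainder.
  leading term b^2c: subtract (-1/33b)·f_1 from 1/3b^2c + 1/11bc + 1/3b + 1/11 → 25/33b + 1/11
  leading term b: no divisor's leading term divides it; move 25/33b to the remainder.
  leading term 1: no divisor's leading term divides it; move 1/11 to the remainder.
  remainder -14/11a^2 - 1/3ab^2 - 1/11ab + 25/33b + 1/11 ≠ 0; add h_3 = -14/11a^2 - 1/3ab^2 - 1/11ab + 25/33b + 1/11 to the basis.

S(f_1,h_3): leading monomials are coprime, so the S-polynomial reduces to 0 (Buchberger's first criterion).
S(f_2,h_3): lcm = a^2c. S = -11/42ab^2c - 1/14abc + 1/3ab + 11/42bc + 1/14c - 1/3.
  leading term ab^2c: subtract (1/42ab)·f_1 from -11/42ab^2c - 1/14abc + 1/3ab + 11/42bc + 1/14c - 1/3 → 11/42bc + 1/14c - 1/3
  leading term bc: subtract (-1/42)·f_1 from 11/42bc + 1/14c - 1/3 → 0
  remainder 0.

Every S-polynomial of the final basis reduces to 0, so we have a Gröbner basis.
Inter-reduce: drop elements whose leading term is divisible by another's, tail-reduce, and make monic.
Reduced Gröbner basis: {a^2 + 11/42ab^2 + 1/14ab - 25/42b - 1/14, bc + 3/11c - 14/11}.
Label its elements g_1 = a^2 + 11/42ab^2 + 1/14ab - 25/42b - 1/14, g_2 = bc + 3/11c - 14/11.

Reduce p = 8a^2 + 44/21ab^2 + 4/7ab - 100/21b - 4/7 modulo G:
  leading term a^2: subtract (8)·g_1 from 8a^2 + 44/21ab^2 + 4/7ab - 100/21b - 4/7 → 0
  normal form = 0.
Since the normal form is 0, p ∈ I.

Ideal membership is decidable via reduction modulo a Gröbner basis.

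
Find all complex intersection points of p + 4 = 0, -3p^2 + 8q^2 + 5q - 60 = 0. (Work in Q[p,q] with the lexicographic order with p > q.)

Compute a lex Gröbner basis by Buchberger's algorithm.
f_1 = p + 4, LT = p.
f_2 = -3p^2 + 8q^2 + 5q - 60, LT = p^2.

S(f_1,f_2): lcm = p^2. S = 4p + 8/3q^2 + 5/3q - 20.
  reduce S modulo (f_1, f_2):
  remainder 8/3q^2 + 5/3q - 36 ≠ 0; add h_3 = 8/3q^2 + 5/3q - 36 to the basis.

The other S-polynomials (S(f_1,h_3), S(f_2,h_3)) all reduce to 0 modulo the current basis, so we have a Gröbner basis.
Inter-reduce: drop elements whose leading term is divisible by another's, tail-reduce, and make monic.
Reduced Gröbner basis: {p + 4, q^2 + 5/8q - 27/2}.

Elimination: the polynomial q^2 + 5/8q - 27/2 lies in the elimination ideal for q, so q ∈ {-4, 27/8}. For each such q, the remaining basis elements (now univariate) give the rest of the solution.
  q = -4: the earlier basis element becomes p + 4 = 0, giving p = -4 — point (-4, -4).
  q = 27/8: the earlier basis element becomes p + 4 = 0, giving p = -4 — point (-4, 27/8).

{(-4, -4), (-4, 27/8)}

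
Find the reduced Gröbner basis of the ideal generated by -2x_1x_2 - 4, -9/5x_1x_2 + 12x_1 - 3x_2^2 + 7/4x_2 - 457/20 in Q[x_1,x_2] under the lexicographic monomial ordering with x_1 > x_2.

The reduced Gröbner basis is the canonical form of the ideal for this ordering.

f_1 = -2x_1x_2 - 4, LT = x_1x_2.
f_2 = -9/5x_1x_2 + 12x_1 - 3x_2^2 + 7/4x_2 - 457/20, LT = x_1x_2.

S(f_1,f_2): lcm = x_1x_2. S = 20/3x_1 - 5/3x_2^2 + 35/36x_2 - 385/36.
  reduce S modulo (f_1, f_2):
  remainder 20/3x_1 - 5/3x_2^2 + 35/36x_2 - 385/36 ≠ 0; add g_3 = 20/3x_1 - 5/3x_2^2 + 35/36x_2 - 385/36 to the basis.

S(f_1,g_3): lcm = x_1x_2. S = 1/4x_2^3 - 7/48x_2^2 + 77/48x_2 + 2.
  reduce S modulo (f_1, f_2, g_3):
  remainder 1/4x_2^3 - 7/48x_2^2 + 77/48x_2 + 2 ≠ 0; add g_4 = 1/4x_2^3 - 7/48x_2^2 + 77/48x_2 + 2 to the basis.

The other S-polynomials (S(f_2,g_3), S(f_1,g_4), S(f_2,g_4), S(g_3,g_4)) all reduce to 0 modulo the current basis, so we have a Gröbner basis.
Inter-reduce: drop elements whose leading term is divisible by another's, tail-reduce, and make monic.

G = {x_1 - 1/4x_2^2 + 7/48x_2 - 77/48, x_2^3 - 7/12x_2^2 + 77/12x_2 + 8}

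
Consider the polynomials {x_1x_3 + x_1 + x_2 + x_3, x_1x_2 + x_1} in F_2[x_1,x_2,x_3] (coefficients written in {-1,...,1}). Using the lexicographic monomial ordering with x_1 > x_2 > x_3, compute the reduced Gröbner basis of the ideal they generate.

G = {x_1x_2 + x_1, x_1x_3 + x_1 + x_2 + x_3, x_2^{2} + x_2x_3 + x_2 + x_3}

f_1 = x_1x_3 + x_1 + x_2 + x_3, LT = x_1x_3.
f_2 = x_1x_2 + x_1, LT = x_1x_2.

S(f_1,f_2): lcm = x_1x_2x_3. S = x_1x_2 + x_1x_3 + x_2^{2} + x_2x_3.
  reduce S modulo (f_1, f_2):
  remainder x_2^{2} + x_2x_3 + x_2 + x_3 ≠ 0; add g_3 = x_2^{2} + x_2x_3 + x_2 + x_3 to the basis.

The other S-polynomials (S(f_1,g_3), S(f_2,g_3)) all reduce to 0 modulo the current basis, so we have a Gröbner basis.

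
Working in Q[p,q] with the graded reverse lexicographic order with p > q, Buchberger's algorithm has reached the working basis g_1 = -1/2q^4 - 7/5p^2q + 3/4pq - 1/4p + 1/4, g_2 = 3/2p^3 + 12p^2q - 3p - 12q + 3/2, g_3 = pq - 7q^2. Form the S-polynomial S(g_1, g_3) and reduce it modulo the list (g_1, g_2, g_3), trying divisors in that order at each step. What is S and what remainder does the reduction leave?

lcm(LM(g_1), LM(g_3)) = pq^4.
S = (lcm/LT(g_1))·g_1 − (lcm/LT(g_3))·g_3 = 7q^5 + 14/5p^3q - 3/2p^2q + 1/2p^2 - 1/2p.
Reduce S modulo (g_1, g_2, g_3) in that order:
  leading term q^5: subtract (-14q)·g_1 from 7q^5 + 14/5p^3q - 3/2p^2q + 1/2p^2 - 1/2p → 14/5p^3q - 98/5p^2q^2 - 3/2p^2q + 21/2pq^2 + 1/2p^2 - 7/2pq - 1/2p + 7/2q
  leading term p^3q: subtract (28/15q)·g_2 from 14/5p^3q - 98/5p^2q^2 - 3/2p^2q + 21/2pq^2 + 1/2p^2 - 7/2pq - 1/2p + 7/2q → -42p^2q^2 - 3/2p^2q + 21/2pq^2 + 1/2p^2 + 21/10pq + 112/5q^2 - 1/2p + 7/10q
  leading term p^2q^2: subtract (-42pq)·g_3 from -42p^2q^2 - 3/2p^2q + 21/2pq^2 + 1/2p^2 + 21/10pq + 112/5q^2 - 1/2p + 7/10q → -294pq^3 - 3/2p^2q + 21/2pq^2 + 1/2p^2 + 21/10pq + 112/5q^2 - 1/2p + 7/10q
  leading term pq^3: subtract (-294q^2)·g_3 from -294pq^3 - 3/2p^2q + 21/2pq^2 + 1/2p^2 + 21/10pq + 112/5q^2 - 1/2p + 7/10q → -2058q^4 - 3/2p^2q + 21/2pq^2 + 1/2p^2 + 21/10pq + 112/5q^2 - 1/2p + 7/10q
  leading term q^4: subtract (4116)·g_1 from -2058q^4 - 3/2p^2q + 21/2pq^2 + 1/2p^2 + 21/10pq + 112/5q^2 - 1/2p + 7/10q → 57609/10p^2q + 21/2pq^2 + 1/2p^2 - 30849/10pq + 112/5q^2 + 2057/2p + 7/10q - 1029
  leading term p^2q: subtract (57609/10p)·g_3 from 57609/10p^2q + 21/2pq^2 + 1/2p^2 - 30849/10pq + 112/5q^2 + 2057/2p + 7/10q - 1029 → 201684/5pq^2 + 1/2p^2 - 30849/10pq + 112/5q^2 + 2057/2p + 7/10q - 1029
  leading term pq^2: subtract (201684/5q)·g_3 from 201684/5pq^2 + 1/2p^2 - 30849/10pq + 112/5q^2 + 2057/2p + 7/10q - 1029 → 1411788/5q^3 + 1/2p^2 - 30849/10pq + 112/5q^2 + 2057/2p + 7/10q - 1029
  leading term q^3: no divisor's leading term divides it; move 1411788/5q^3 to the remainder.
  leading term p^2: no divisor's leading term divides it; move 1/2p^2 to the remainder.
  leading term pq: subtract (-30849/10)·g_3 from -30849/10pq + 112/5q^2 + 2057/2p + 7/10q - 1029 → -215719/10q^2 + 2057/2p + 7/10q - 1029
  leading term q^2: no divisor's leading term divides it; move -215719/10q^2 to the remainder.
  leading term p: no divisor's leading term divides it; move 2057/2p to the remainder.
  leading term q: no divisor's leading term divides it; move 7/10q to the remainder.
  leading term 1: no divisor's leading term divides it; move -1029 to the remainder.
The remainder 1411788/5q^3 + 1/2p^2 - 215719/10q^2 + 2057/2p + 7/10q - 1029 is nonzero, so it would be added as the next basis element.
An S-polynomial is built so that the two leading terms cancel; whether anything survives reduction is exactly the Gröbner-basis criterion.

S(g_1, g_3) = 7q^5 + 14/5p^3q - 3/2p^2q + 1/2p^2 - 1/2p; remainder on division = 1411788/5q^3 + 1/2p^2 - 215719/10q^2 + 2057/2p + 7/10q - 1029.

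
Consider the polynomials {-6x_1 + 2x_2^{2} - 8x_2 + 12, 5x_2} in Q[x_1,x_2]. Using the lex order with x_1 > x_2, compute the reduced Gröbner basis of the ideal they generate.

f_1 = -6x_1 + 2x_2^{2} - 8x_2 + 12, LT = x_1.
f_2 = 5x_2, LT = x_2.

The S-polynomials (S(f_1,f_2)) all reduce to 0 modulo the current basis, so we have a Gröbner basis.

G = {x_1 - 2, x_2}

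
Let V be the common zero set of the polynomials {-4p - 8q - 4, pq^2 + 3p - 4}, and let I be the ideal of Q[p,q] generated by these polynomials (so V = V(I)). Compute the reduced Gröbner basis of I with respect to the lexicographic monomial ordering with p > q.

Buchberger's algorithm terminates because the ascending chain of leading-term ideals stabilizes.

f_1 = -4p - 8q - 4, LT = p.
f_2 = pq^2 + 3p - 4, LT = pq^2.

S(f_1,f_2): lcm = pq^2. S = -3p + 2q^3 + q^2 + 4.
  reduce S modulo (f_1, f_2):
  remainder 2q^3 + q^2 + 6q + 7 ≠ 0; add g_3 = 2q^3 + q^2 + 6q + 7 to the basis.

The other S-polynomials (S(f_1,g_3), S(f_2,g_3)) all reduce to 0 modulo the current basis, so we have a Gröbner basis.
Inter-reduce: drop elements whose leading term is divisible by another's, tail-reduce, and make monic.

G = {p + 2q + 1, q^3 + 1/2q^2 + 3q + 7/2}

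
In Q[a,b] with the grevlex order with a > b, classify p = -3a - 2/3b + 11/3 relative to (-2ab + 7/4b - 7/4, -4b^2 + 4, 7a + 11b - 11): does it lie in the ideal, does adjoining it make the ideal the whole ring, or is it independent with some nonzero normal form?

First compute the reduced Gröbner basis of I by Buchberger's algorithm.
f_1 = -2ab + 7/4b - 7/4, LT = ab.
f_2 = -4b^2 + 4, LT = b^2.
f_3 = 7a + 11b - 11, LT = a.

S(f_1,f_2): lcm = ab^2. S = -7/8b^2 + a + 7/8b.
  reduce S modulo (f_1, f_2, f_3):
  remainder -39/56b + 39/56 ≠ 0; add h_4 = -39/56b + 39/56 to the basis.

The other S-polynomials (S(f_1,f_3), S(f_2,f_3), S(f_1,h_4), S(f_2,h_4), S(f_3,h_4)) all reduce to 0 modulo the current basis, so we have a Gröbner basis.
Inter-reduce: drop elements whose leading term is divisible by another's, tail-reduce, and make monic.
Reduced Gröbner basis: {a, b - 1}.
Label its elements g_1 = a, g_2 = b - 1.

Reduce p = -3a - 2/3b + 11/3 modulo G:
  leading term a: subtract (-3)·g_1 from -3a - 2/3b + 11/3 → -2/3b + 11/3
  leading term b: subtract (-2/3)·g_2 from -2/3b + 11/3 → 3
  leading term 1: no divisor's leading term divides it; move 3 to the remainder.
  normal form = 3.
The normal form is nonzero, so p ∉ I. Since p minus its normal form lies in I, I + (p) = I + (r) where r = 3; decide whether this ideal is the whole ring.
Here r = 3 is a nonzero constant, hence a unit: 1 ∈ I + (p), the Gröbner basis of I + (p) is {1}, and the enlarged system has no common solution — adjoining p is inconsistent.

Adjoining -3a - 2/3b + 11/3 makes the ideal the whole ring: the system is inconsistent.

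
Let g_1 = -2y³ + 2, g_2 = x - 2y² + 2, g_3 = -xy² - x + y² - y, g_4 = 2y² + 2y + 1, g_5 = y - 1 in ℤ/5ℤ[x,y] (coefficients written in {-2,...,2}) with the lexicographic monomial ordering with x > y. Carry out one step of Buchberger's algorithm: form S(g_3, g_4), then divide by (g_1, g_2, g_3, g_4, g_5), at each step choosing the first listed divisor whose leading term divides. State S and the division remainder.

S(g_3, g_4) = -xy - 2x - y² + y; remainder on division = 0.

lcm(LM(g_3), LM(g_4)) = xy².
S = (lcm/LT(g_3))·g_3 − (lcm/LT(g_4))·g_4 = -xy - 2x - y² + y.
Reduce S modulo (g_1, g_2, g_3, g_4, g_5) in that order:
  leading term xy: subtract (-y)·g_2 from -xy - 2x - y² + y → -2x - 2y³ - y² - 2y
  leading term x: subtract (-2)·g_2 from -2x - 2y³ - y² - 2y → -2y³ - 2y - 1
  leading term y³: subtract (1)·g_1 from -2y³ - 2y - 1 → -2y + 2
  leading term y: subtract (-2)·g_5 from -2y + 2 → 0
The remainder is 0, so this S-polynomial contributes no new basis element.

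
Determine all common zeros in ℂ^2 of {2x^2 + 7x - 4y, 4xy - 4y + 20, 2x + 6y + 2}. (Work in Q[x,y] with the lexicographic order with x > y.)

Compute a lex Gröbner basis by Buchberger's algorithm.
f_1 = 2x^2 + 7x - 4y, LT = x^2.
f_2 = 4xy - 4y + 20, LT = xy.
f_3 = 2x + 6y + 2, LT = x.

S(f_1,f_2): lcm = x^2y. S = 9/2xy - 5x - 2y^2.
  leading term xy: subtract (9/8)·f_2 from 9/2xy - 5x - 2y^2 → -5x - 2y^2 + 9/2y - 45/2
  leading term x: subtract (-5/2)·f_3 from -5x - 2y^2 + 9/2y - 45/2 → -2y^2 + 39/2y - 35/2
  leading term y^2: no divisor's leading term divides it; move -2y^2 to the remainder.
  leading term y: no divisor's leading term divides it; move 39/2y to the remainder.
  leading term 1: no divisor's leading term divides it; move -35/2 to the remainder.
  remainder -2y^2 + 39/2y - 35/2 ≠ 0; add h_4 = -2y^2 + 39/2y - 35/2 to the basis.

S(f_1,f_3): lcm = x^2. S = -3xy + 5/2x - 2y.
  leading term xy: subtract (-3/4)·f_2 from -3xy + 5/2x - 2y → 5/2x - 5y + 15
  leading term x: subtract (5/4)·f_3 from 5/2x - 5y + 15 → -25/2y + 25/2
  leading term y: no divisor's leading term divides it; move -25/2y to the remainder.
  leading term 1: no divisor's leading term divides it; move 25/2 to the remainder.
  remainder -25/2y + 25/2 ≠ 0; add h_5 = -25/2y + 25/2 to the basis.

The other S-polynomials (S(f_2,f_3), S(f_1,h_4), S(f_2,h_4), S(f_3,h_4), S(f_1,h_5), S(f_2,h_5), S(f_3,h_5), S(h_4,h_5)) all reduce to 0 modulo the current basis, so we have a Gröbner basis.
Inter-reduce: drop elements whose leading term is divisible by another's, tail-reduce, and make monic.
Reduced Gröbner basis: {x + 4, y - 1}.

The lex basis is triangular: the last element involves only y. Solving y - 1 = 0 gives y ∈ {1}; substituting each value into the earlier elements determines the remaining variables.
  y = 1: the earlier basis element becomes x + 4 = 0, giving x = -4 — point (-4, 1).
Substituting each solution back into the original system confirms all equations vanish.

{(-4, 1)}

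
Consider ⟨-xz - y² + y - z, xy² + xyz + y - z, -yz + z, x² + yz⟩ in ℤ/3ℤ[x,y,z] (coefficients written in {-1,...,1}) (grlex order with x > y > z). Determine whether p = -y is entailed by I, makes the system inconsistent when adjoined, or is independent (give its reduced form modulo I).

-y lies in I (it reduces to 0).

First compute the reduced Gröbner basis of I by Buchberger's algorithm.
f_1 = -xz - y² + y - z, LT = xz.
f_2 = xy² + xyz + y - z, LT = xy².
f_3 = -yz + z, LT = yz.
f_4 = x² + yz, LT = x².

S(f_1,f_2): lcm = xy²z. S = -xyz² + y⁴ - y³ + y²z - yz + z².
  reduce S modulo (f_1, f_2, f_3, f_4):
  remainder y⁴ - y³ - z² ≠ 0; add h_5 = y⁴ - y³ - z² to the basis.

S(f_1,f_3): lcm = xyz. S = y³ + xz - y² + yz.
  reduce S modulo (f_1, f_2, f_3, f_4, h_5):
  remainder y³ + y² + y ≠ 0; add h_6 = y³ + y² + y to the basis.

S(f_1,f_4): lcm = x²z. S = xy² - yz² - xy + xz.
  reduce S modulo (f_1, f_2, f_3, f_4, h_5, h_6):
  remainder -xy - z² - y + z ≠ 0; add h_7 = -xy - z² - y + z to the basis.

S(f_2,f_3): lcm = xy²z. S = xyz² + xyz + yz - z².
  reduce S modulo (f_1, f_2, f_3, f_4, h_5, h_6, h_7):
  remainder -y² + z² + y ≠ 0; add h_8 = -y² + z² + y to the basis.

S(f_2,f_4): lcm = x²y². S = x²yz - y³z + xy - xz.
  reduce S modulo (f_1, f_2, f_3, f_4, h_5, h_6, h_7, h_8):
  remainder -z² - y - z ≠ 0; add h_9 = -z² - y - z to the basis.

S(f_3,h_5): lcm = y⁴z. S = z³.
  reduce S modulo (f_1, f_2, f_3, f_4, h_5, h_6, h_7, h_8, h_9):
  remainder y ≠ 0; add h_10 = y to the basis.

S(f_2,h_6): lcm = xy³. S = xy²z - xy² - xy + y² - yz.
  reduce S modulo (f_1, f_2, f_3, f_4, h_5, h_6, h_7, h_8, h_9, h_10):
  remainder z ≠ 0; add h_11 = z to the basis.

The other S-polynomials (S(f_3,f_4), S(f_1,h_5), S(f_2,h_5), S(f_4,h_5), S(f_1,h_6), S(f_3,h_6), S(f_4,h_6), S(h_5,h_6), S(f_1,h_7), S(f_2,h_7), S(f_3,h_7), S(f_4,h_7), S(h_5,h_7), S(h_6,h_7), S(f_1,h_8), S(f_2,h_8), S(f_3,h_8), S(f_4,h_8), S(h_5,h_8), S(h_6,h_8), S(h_7,h_8), S(f_1,h_9), S(f_2,h_9), S(f_3,h_9), S(f_4,h_9), S(h_5,h_9), S(h_6,h_9), S(h_7,h_9), S(h_8,h_9), S(f_1,h_10), S(f_2,h_10), S(f_3,h_10), S(f_4,h_10), S(h_5,h_10), S(h_6,h_10), S(h_7,h_10), S(h_8,h_10), S(h_9,h_10), S(f_1,h_11), S(f_2,h_11), S(f_3,h_11), S(f_4,h_11), S(h_5,h_11), S(h_6,h_11), S(h_7,h_11), S(h_8,h_11), S(h_9,h_11), S(h_10,h_11)) all reduce to 0 modulo the current basis, so we have a Gröbner basis.
Inter-reduce: drop elements whose leading term is divisible by another's, tail-reduce, and make monic.
Reduced Gröbner basis: {x², y, z}.
Label its elements g_1 = x², g_2 = y, g_3 = z.

Reduce p = -y modulo G:
  leading term y: subtract (-1)·g_2 from -y → 0
  normal form = 0.
Since the normal form is 0, p ∈ I.

Ideal membership is decidable via reduction modulo a Gröbner basis.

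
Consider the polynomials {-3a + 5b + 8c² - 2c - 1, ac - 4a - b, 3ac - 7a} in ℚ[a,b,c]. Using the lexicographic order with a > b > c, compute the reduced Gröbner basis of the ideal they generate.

G = {a - 12/17c² + 3/17c + 3/34, b + 20/17c² - 5/17c - 5/34, c³ - 31/12c² + 11/24c + 7/24}

f_1 = -3a + 5b + 8c² - 2c - 1, LT = a.
f_2 = ac - 4a - b, LT = ac.
f_3 = 3ac - 7a, LT = ac.

S(f_1,f_2): lcm = ac. S = 4a - 5/3bc + b - 8/3c³ + ⅔c² + ⅓c.
  leading term a: subtract (-4/3)·f_1 from 4a - 5/3bc + b - 8/3c³ + ⅔c² + ⅓c → -5/3bc + 23/3b - 8/3c³ + 34/3c² - 7/3c - 4/3
  leading term bc: no divisor's leading term divides it; move -5/3bc to the remainder.
  leading term b: no divisor's leading term divides it; move 23/3b to the remainder.
  leading term c³: no divisor's leading term divides it; move -8/3c³ to the remainder.
  leading term c²: no divisor's leading term divides it; move 34/3c² to the remainder.
  leading term c: no divisor's leading term divides it; move -7/3c to the remainder.
  leading term 1: no divisor's leading term divides it; move -4/3 to the remainder.
  remainder -5/3bc + 23/3b - 8/3c³ + 34/3c² - 7/3c - 4/3 ≠ 0; add g_4 = -5/3bc + 23/3b - 8/3c³ + 34/3c² - 7/3c - 4/3 to the basis.

S(f_1,f_3): lcm = ac. S = 7/3a - 5/3bc - 8/3c³ + ⅔c² + ⅓c.
  leading term a: subtract (-7/9)·f_1 from 7/3a - 5/3bc - 8/3c³ + ⅔c² + ⅓c → -5/3bc + 35/9b - 8/3c³ + 62/9c² - 11/9c - 7/9
  leading term bc: subtract (1)·g_4 from -5/3bc + 35/9b - 8/3c³ + 62/9c² - 11/9c - 7/9 → -34/9b - 40/9c² + 10/9c + 5/9
  leading term b: no divisor's leading term divides it; move -34/9b to the remainder.
  leading term c²: no divisor's leading term divides it; move -40/9c² to the remainder.
  leading term c: no divisor's leading term divides it; move 10/9c to the remainder.
  leading term 1: no divisor's leading term divides it; move 5/9 to the remainder.
  remainder -34/9b - 40/9c² + 10/9c + 5/9 ≠ 0; add g_5 = -34/9b - 40/9c² + 10/9c + 5/9 to the basis.

S(g_4,g_5): lcm = bc. S = -23/5b + 36/85c³ - 553/85c² + 263/170c + ⅘.
  leading term b: subtract (207/170)·g_5 from -23/5b + 36/85c³ - 553/85c² + 263/170c + ⅘ → 36/85c³ - 93/85c² + 33/170c + 21/170
  leading term c³: no divisor's leading term divides it; move 36/85c³ to the remainder.
  leading term c²: no divisor's leading term divides it; move -93/85c² to the remainder.
  leading term c: no divisor's leading term divides it; move 33/170c to the remainder.
  leading term 1: no divisor's leading term divides it; move 21/170 to the remainder.
  remainder 36/85c³ - 93/85c² + 33/170c + 21/170 ≠ 0; add g_6 = 36/85c³ - 93/85c² + 33/170c + 21/170 to the basis.

The other S-polynomials (S(f_2,f_3), S(f_1,g_4), S(f_2,g_4), S(f_3,g_4), S(f_1,g_5), S(f_2,g_5), S(f_3,g_5), S(f_1,g_6), S(f_2,g_6), S(f_3,g_6), S(g_4,g_6), S(g_5,g_6)) all reduce to 0 modulo the current basis, so we have a Gröbner basis.
Inter-reduce: drop elements whose leading term is divisible by another's, tail-reduce, and make monic.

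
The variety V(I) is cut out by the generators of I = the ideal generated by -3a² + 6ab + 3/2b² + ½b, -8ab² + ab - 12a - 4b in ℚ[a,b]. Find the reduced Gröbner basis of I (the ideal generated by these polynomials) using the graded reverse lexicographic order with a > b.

The reduced Gröbner basis is the canonical form of the ideal for this ordering.

f_1 = -3a² + 6ab + 3/2b² + ½b, LT = a².
f_2 = -8ab² + ab - 12a - 4b, LT = ab².

S(f_1,f_2): lcm = a²b². S = -2ab³ - ½b⁴ + ⅛a²b - ⅙b³ - 3/2a² - ½ab.
  reduce S modulo (f_1, f_2):
  remainder -½b⁴ - 5/48b³ - ½ab + 13/48b² - ¼b ≠ 0; add g_3 = -½b⁴ - 5/48b³ - ½ab + 13/48b² - ¼b to the basis.

The other S-polynomials (S(f_1,g_3), S(f_2,g_3)) all reduce to 0 modulo the current basis, so we have a Gröbner basis.

G = {b⁴ + 5/24b³ + ab - 13/24b² + ½b, ab² - ⅛ab + 3/2a + ½b, a² - 2ab - ½b² - ⅙b}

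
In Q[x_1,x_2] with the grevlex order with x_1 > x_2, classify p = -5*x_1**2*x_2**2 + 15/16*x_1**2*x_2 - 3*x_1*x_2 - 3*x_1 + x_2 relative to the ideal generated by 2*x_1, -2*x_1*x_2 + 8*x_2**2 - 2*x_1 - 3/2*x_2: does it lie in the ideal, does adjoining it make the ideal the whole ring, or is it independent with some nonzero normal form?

-5*x_1**2*x_2**2 + 15/16*x_1**2*x_2 - 3*x_1*x_2 - 3*x_1 + x_2 is independent of I; its normal form modulo I is x_2.

First compute the reduced Gröbner basis of I by Buchberger's algorithm.
f_1 = 2*x_1, LT = x_1.
f_2 = -2*x_1*x_2 + 8*x_2**2 - 2*x_1 - 3/2*x_2, LT = x_1*x_2.

S(f_1,f_2): lcm = x_1*x_2. S = 4*x_2**2 - x_1 - 3/4*x_2.
  leading term x_2**2: no divisor's leading term divides it; move 4*x_2**2 to the remainder.
  leading term x_1: subtract (-1/2)·f_1 from -x_1 - 3/4*x_2 → -3/4*x_2
  leading term x_2: no divisor's leading term divides it; move -3/4*x_2 to the remainder.
  remainder 4*x_2**2 - 3/4*x_2 ≠ 0; add h_3 = 4*x_2**2 - 3/4*x_2 to the basis.

The other S-polynomials (S(f_1,h_3), S(f_2,h_3)) all reduce to 0 modulo the current basis, so we have a Gröbner basis.
Inter-reduce: drop elements whose leading term is divisible by another's, tail-reduce, and make monic.
Reduced Gröbner basis: {x_2**2 - 3/16*x_2, x_1}.
Label its elements g_1 = x_2**2 - 3/16*x_2, g_2 = x_1.

Reduce p = -5*x_1**2*x_2**2 + 15/16*x_1**2*x_2 - 3*x_1*x_2 - 3*x_1 + x_2 modulo G:
  leading term x_1**2*x_2**2: subtract (-5*x_1**2)·g_1 from -5*x_1**2*x_2**2 + 15/16*x_1**2*x_2 - 3*x_1*x_2 - 3*x_1 + x_2 → -3*x_1*x_2 - 3*x_1 + x_2
  leading term x_1*x_2: subtract (-3*x_2)·g_2 from -3*x_1*x_2 - 3*x_1 + x_2 → -3*x_1 + x_2
  leading term x_1: subtract (-3)·g_2 from -3*x_1 + x_2 → x_2
  leading term x_2: no divisor's leading term divides it; move x_2 to the remainder.
  normal form = x_2.
The normal form is nonzero, so p ∉ I. Since p minus its normal form lies in I, I + (p) = I + (r) where r = x_2; decide whether this ideal is the whole ring.
Run Buchberger on G together with r (pairs among the g_i already reduce to 0 since G is a Gröbner basis):
g_1 = x_2**2 - 3/16*x_2, LT = x_2**2.
g_2 = x_1, LT = x_1.
r = x_2, LT = x_2.

The S-polynomials (S(g_1,g_2), S(g_1,r), S(g_2,r)) all reduce to 0 modulo the current basis, so we have a Gröbner basis.
Inter-reduce: drop elements whose leading term is divisible by another's, tail-reduce, and make monic.
Reduced Gröbner basis: {x_1, x_2}.
The reduced Gröbner basis of I + (p) is {x_1, x_2} ≠ {1}, a proper ideal, so the enlarged system stays consistent: p is independent of I, with normal form x_2.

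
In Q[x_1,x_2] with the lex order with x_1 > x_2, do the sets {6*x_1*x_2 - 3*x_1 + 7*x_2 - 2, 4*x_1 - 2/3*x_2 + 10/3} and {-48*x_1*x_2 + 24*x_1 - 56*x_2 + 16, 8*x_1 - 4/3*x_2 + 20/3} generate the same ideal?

Yes, the ideals are equal.

Equality of ideals is decidable: compute both reduced Gröbner bases (unique for the ordering) and check whether they agree.
Buchberger on the first generating set:
f_1 = 6*x_1*x_2 - 3*x_1 + 7*x_2 - 2, LT = x_1*x_2.
f_2 = 4*x_1 - 2/3*x_2 + 10/3, LT = x_1.

S(f_1,f_2): lcm = x_1*x_2. S = -1/2*x_1 + 1/6*x_2**2 + 1/3*x_2 - 1/3.
  leading term x_1: subtract (-1/8)·f_2 from -1/2*x_1 + 1/6*x_2**2 + 1/3*x_2 - 1/3 → 1/6*x_2**2 + 1/4*x_2 + 1/12
  leading term x_2**2: no divisor's leading term divides it; move 1/6*x_2**2 to the remainder.
  leading term x_2: no divisor's leading term divides it; move 1/4*x_2 to the remainder.
  leading term 1: no divisor's leading term divides it; move 1/12 to the remainder.
  remainder 1/6*x_2**2 + 1/4*x_2 + 1/12 ≠ 0; add g_3 = 1/6*x_2**2 + 1/4*x_2 + 1/12 to the basis.

The other S-polynomials (S(f_1,g_3), S(f_2,g_3)) all reduce to 0 modulo the current basis, so we have a Gröbner basis.
Inter-reduce: drop elements whose leading term is divisible by another's, tail-reduce, and make monic.
Reduced Gröbner basis: {x_1 - 1/6*x_2 + 5/6, x_2**2 + 3/2*x_2 + 1/2}.

Buchberger on the second generating set:
h_1 = -48*x_1*x_2 + 24*x_1 - 56*x_2 + 16, LT = x_1*x_2.
h_2 = 8*x_1 - 4/3*x_2 + 20/3, LT = x_1.

S(h_1,h_2): lcm = x_1*x_2. S = -1/2*x_1 + 1/6*x_2**2 + 1/3*x_2 - 1/3.
  leading term x_1: subtract (-1/16)·h_2 from -1/2*x_1 + 1/6*x_2**2 + 1/3*x_2 - 1/3 → 1/6*x_2**2 + 1/4*x_2 + 1/12
  leading term x_2**2: no divisor's leading term divides it; move 1/6*x_2**2 to the remainder.
  leading term x_2: no divisor's leading term divides it; move 1/4*x_2 to the remainder.
  leading term 1: no divisor's leading term divides it; move 1/12 to the remainder.
  remainder 1/6*x_2**2 + 1/4*x_2 + 1/12 ≠ 0; add k_3 = 1/6*x_2**2 + 1/4*x_2 + 1/12 to the basis.

The other S-polynomials (S(h_1,k_3), S(h_2,k_3)) all reduce to 0 modulo the current basis, so we have a Gröbner basis.
Inter-reduce: drop elements whose leading term is divisible by another's, tail-reduce, and make monic.
Reduced Gröbner basis: {x_1 - 1/6*x_2 + 5/6, x_2**2 + 3/2*x_2 + 1/2}.

The two bases agree; hence the ideals are identical.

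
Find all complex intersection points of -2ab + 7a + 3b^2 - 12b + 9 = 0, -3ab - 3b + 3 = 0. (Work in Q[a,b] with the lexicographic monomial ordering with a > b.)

{(0, 1), (-3/2 - sqrt(133)/14, 7/6 - sqrt(133)/6), (-3/2 + sqrt(133)/14, 7/6 + sqrt(133)/6)}

Compute a lex Gröbner basis by Buchberger's algorithm.
f_1 = -2ab + 7a + 3b^2 - 12b + 9, LT = ab.
f_2 = -3ab - 3b + 3, LT = ab.

S(f_1,f_2): lcm = ab. S = -7/2a - 3/2b^2 + 5b - 7/2.
  reduce S modulo (f_1, f_2):
  remainder -7/2a - 3/2b^2 + 5b - 7/2 ≠ 0; add h_3 = -7/2a - 3/2b^2 + 5b - 7/2 to the basis.

S(f_1,h_3): lcm = ab. S = -7/2a - 3/7b^3 - 1/14b^2 + 5b - 9/2.
  reduce S modulo (f_1, f_2, h_3):
  remainder -3/7b^3 + 10/7b^2 - 1 ≠ 0; add h_4 = -3/7b^3 + 10/7b^2 - 1 to the basis.

The other S-polynomials (S(f_2,h_3), S(f_1,h_4), S(f_2,h_4), S(h_3,h_4)) all reduce to 0 modulo the current basis, so we have a Gröbner basis.
Inter-reduce: drop elements whose leading term is divisible by another's, tail-reduce, and make monic.
Reduced Gröbner basis: {a + 3/7b^2 - 10/7b + 1, b^3 - 10/3b^2 + 7/3}.

A lex Gröbner basis eliminates variables successively. Here b^3 - 10/3b^2 + 7/3 depends only on b, with roots {1, 7/6 - sqrt(133)/6, 7/6 + sqrt(133)/6}; lifting each root through the earlier basis elements recovers the full solutions.
  b = 1: the earlier basis element becomes a = 0, giving a = 0 — point (0, 1).
  b = 7/6 - sqrt(133)/6: the earlier basis element becomes a + sqrt(133)/14 + 3/2 = 0, giving a = -3/2 - sqrt(133)/14 — point (-3/2 - sqrt(133)/14, 7/6 - sqrt(133)/6).
  b = 7/6 + sqrt(133)/6: the earlier basis element becomes a - sqrt(133)/14 + 3/2 = 0, giving a = -3/2 + sqrt(133)/14 — point (-3/2 + sqrt(133)/14, 7/6 + sqrt(133)/6).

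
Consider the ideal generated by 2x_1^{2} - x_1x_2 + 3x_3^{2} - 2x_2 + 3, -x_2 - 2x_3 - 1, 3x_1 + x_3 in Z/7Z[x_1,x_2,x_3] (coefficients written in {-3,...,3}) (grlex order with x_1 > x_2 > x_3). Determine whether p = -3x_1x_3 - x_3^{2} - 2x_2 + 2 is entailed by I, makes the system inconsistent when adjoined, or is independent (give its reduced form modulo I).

First compute the reduced Gröbner basis of I by Buchberger's algorithm.
f_1 = 2x_1^{2} - x_1x_2 + 3x_3^{2} - 2x_2 + 3, LT = x_1^{2}.
f_2 = -x_2 - 2x_3 - 1, LT = x_2.
f_3 = 3x_1 + x_3, LT = x_1.

S(f_1,f_3): lcm = x_1^{2}. S = 3x_1x_2 + 2x_1x_3 - 2x_3^{2} - x_2 - 2.
  leading term x_1x_2: subtract (-3x_1)·f_2 from 3x_1x_2 + 2x_1x_3 - 2x_3^{2} - x_2 - 2 → 3x_1x_3 - 2x_3^{2} - 3x_1 - x_2 - 2
  leading term x_1x_3: subtract (x_3)·f_3 from 3x_1x_3 - 2x_3^{2} - 3x_1 - x_2 - 2 → -3x_3^{2} - 3x_1 - x_2 - 2
  leading term x_3^{2}: no divisor's leading term divides it; move -3x_3^{2} to the remainder.
  leading term x_1: subtract (-1)·f_3 from -3x_1 - x_2 - 2 → -x_2 + x_3 - 2
  leading term x_2: subtract (1)·f_2 from -x_2 + x_3 - 2 → 3x_3 - 1
  leading term x_3: no divisor's leading term divides it; move 3x_3 to the remainder.
  leading term 1: no divisor's leading term divides it; move -1 to the remainder.
  remainder -3x_3^{2} + 3x_3 - 1 ≠ 0; add h_4 = -3x_3^{2} + 3x_3 - 1 to the basis.

The other S-polynomials (S(f_1,f_2), S(f_2,f_3), S(f_1,h_4), S(f_2,h_4), S(f_3,h_4)) all reduce to 0 modulo the current basis, so we have a Gröbner basis.
Inter-reduce: drop elements whose leading term is divisible by another's, tail-reduce, and make monic.
Reduced Gröbner basis: {x_3^{2} - x_3 - 2, x_1 - 2x_3, x_2 + 2x_3 + 1}.
Label its elements g_1 = x_3^{2} - x_3 - 2, g_2 = x_1 - 2x_3, g_3 = x_2 + 2x_3 + 1.

Reduce p = -3x_1x_3 - x_3^{2} - 2x_2 + 2 modulo G:
  leading term x_1x_3: subtract (-3x_3)·g_2 from -3x_1x_3 - x_3^{2} - 2x_2 + 2 → -2x_2 + 2
  leading term x_2: subtract (-2)·g_3 from -2x_2 + 2 → -3x_3 - 3
  leading term x_3: no divisor's leading term divides it; move -3x_3 to the remainder.
  leading term 1: no divisor's leading term divides it; move -3 to the remainder.
  normal form = -3x_3 - 3.
The normal form is nonzero, so p ∉ I. Since p minus its normal form lies in I, I + (p) = I + (r) where r = -3x_3 - 3; decide whether this ideal is the whole ring.
Run Buchberger on G together with r (pairs among the g_i already reduce to 0 since G is a Gröbner basis):
g_1 = x_3^{2} - x_3 - 2, LT = x_3^{2}.
g_2 = x_1 - 2x_3, LT = x_1.
g_3 = x_2 + 2x_3 + 1, LT = x_2.
r = -3x_3 - 3, LT = x_3.

The S-polynomials (S(g_1,g_2), S(g_1,g_3), S(g_1,r), S(g_2,g_3), S(g_2,r), S(g_3,r)) all reduce to 0 modulo the current basis, so we have a Gröbner basis.
Inter-reduce: drop elements whose leading term is divisible by another's, tail-reduce, and make monic.
Reduced Gröbner basis: {x_1 + 2, x_2 - 1, x_3 + 1}.
The reduced Gröbner basis of I + (p) is {x_1 + 2, x_2 - 1, x_3 + 1} ≠ {1}, a proper ideal, so the enlarged system stays consistent: p is independent of I, with normal form -3x_3 - 3.

-3x_1x_3 - x_3^{2} - 2x_2 + 2 is independent of I; its normal form modulo I is -3x_3 - 3.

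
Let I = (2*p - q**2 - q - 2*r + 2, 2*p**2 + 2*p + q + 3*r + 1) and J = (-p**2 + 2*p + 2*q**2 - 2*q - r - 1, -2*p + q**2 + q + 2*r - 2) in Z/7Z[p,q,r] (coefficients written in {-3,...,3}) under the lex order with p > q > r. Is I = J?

Yes, the ideals are equal.

Two ideals are equal iff their reduced Gröbner bases coincide (the reduced basis is unique for a fixed ordering).
Buchberger on the first generating set:
f_1 = 2*p - q**2 - q - 2*r + 2, LT = p.
f_2 = 2*p**2 + 2*p + q + 3*r + 1, LT = p**2.

S(f_1,f_2): lcm = p**2. S = 3*p*q**2 + 3*p*q - p*r + 3*q + 2*r + 3.
  leading term p*q**2: subtract (-2*q**2)·f_1 from 3*p*q**2 + 3*p*q - p*r + 3*q + 2*r + 3 → 3*p*q - p*r - 2*q**4 - 2*q**3 + 3*q**2*r - 3*q**2 + 3*q + 2*r + 3
  leading term p*q: subtract (-2*q)·f_1 from 3*p*q - p*r - 2*q**4 - 2*q**3 + 3*q**2*r - 3*q**2 + 3*q + 2*r + 3 → -p*r - 2*q**4 + 3*q**3 + 3*q**2*r + 2*q**2 + 3*q*r + 2*r + 3
  leading term p*r: subtract (3*r)·f_1 from -p*r - 2*q**4 + 3*q**3 + 3*q**2*r + 2*q**2 + 3*q*r + 2*r + 3 → -2*q**4 + 3*q**3 - q**2*r + 2*q**2 - q*r - r**2 + 3*r + 3
  leading term q**4: no divisor's leading term divides it; move -2*q**4 to the remainder.
  leading term q**3: no divisor's leading term divides it; move 3*q**3 to the remainder.
  leading term q**2*r: no divisor's leading term divides it; move -q**2*r to the remainder.
  leading term q**2: no divisor's leading term divides it; move 2*q**2 to the remainder.
  leading term q*r: no divisor's leading term divides it; move -q*r to the remainder.
  leading term r**2: no divisor's leading term divides it; move -r**2 to the remainder.
  leading term r: no divisor's leading term divides it; move 3*r to the remainder.
  leading term 1: no divisor's leading term divides it; move 3 to the remainder.
  remainder -2*q**4 + 3*q**3 - q**2*r + 2*q**2 - q*r - r**2 + 3*r + 3 ≠ 0; add g_3 = -2*q**4 + 3*q**3 - q**2*r + 2*q**2 - q*r - r**2 + 3*r + 3 to the basis.

The other S-polynomials (S(f_1,g_3), S(f_2,g_3)) all reduce to 0 modulo the current basis, so we have a Gröbner basis.
Inter-reduce: drop elements whose leading term is divisible by another's, tail-reduce, and make monic.
Reduced Gröbner basis: {p + 3*q**2 + 3*q - r + 1, q**4 + 2*q**3 - 3*q**2*r - q**2 - 3*q*r - 3*r**2 + 2*r + 2}.

Buchberger on the second generating set:
h_1 = -p**2 + 2*p + 2*q**2 - 2*q - r - 1, LT = p**2.
h_2 = -2*p + q**2 + q + 2*r - 2, LT = p.

S(h_1,h_2): lcm = p**2. S = -3*p*q**2 - 3*p*q + p*r - 3*p - 2*q**2 + 2*q + r + 1.
  leading term p*q**2: subtract (-2*q**2)·h_2 from -3*p*q**2 - 3*p*q + p*r - 3*p - 2*q**2 + 2*q + r + 1 → -3*p*q + p*r - 3*p + 2*q**4 + 2*q**3 - 3*q**2*r + q**2 + 2*q + r + 1
  leading term p*q: subtract (-2*q)·h_2 from -3*p*q + p*r - 3*p + 2*q**4 + 2*q**3 - 3*q**2*r + q**2 + 2*q + r + 1 → p*r - 3*p + 2*q**4 - 3*q**3 - 3*q**2*r + 3*q**2 - 3*q*r - 2*q + r + 1
  leading term p*r: subtract (3*r)·h_2 from p*r - 3*p + 2*q**4 - 3*q**3 - 3*q**2*r + 3*q**2 - 3*q*r - 2*q + r + 1 → -3*p + 2*q**4 - 3*q**3 + q**2*r + 3*q**2 + q*r - 2*q + r**2 + 1
  leading term p: subtract (-2)·h_2 from -3*p + 2*q**4 - 3*q**3 + q**2*r + 3*q**2 + q*r - 2*q + r**2 + 1 → 2*q**4 - 3*q**3 + q**2*r - 2*q**2 + q*r + r**2 - 3*r - 3
  leading term q**4: no divisor's leading term divides it; move 2*q**4 to the remainder.
  leading term q**3: no divisor's leading term divides it; move -3*q**3 to the remainder.
  leading term q**2*r: no divisor's leading term divides it; move q**2*r to the remainder.
  leading term q**2: no divisor's leading term divides it; move -2*q**2 to the remainder.
  leading term q*r: no divisor's leading term divides it; move q*r to the remainder.
  leading term r**2: no divisor's leading term divides it; move r**2 to the remainder.
  leading term r: no divisor's leading term divides it; move -3*r to the remainder.
  leading term 1: no divisor's leading term divides it; move -3 to the remainder.
  remainder 2*q**4 - 3*q**3 + q**2*r - 2*q**2 + q*r + r**2 - 3*r - 3 ≠ 0; add k_3 = 2*q**4 - 3*q**3 + q**2*r - 2*q**2 + q*r + r**2 - 3*r - 3 to the basis.

The other S-polynomials (S(h_1,k_3), S(h_2,k_3)) all reduce to 0 modulo the current basis, so we have a Gröbner basis.
Inter-reduce: drop elements whose leading term is divisible by another's, tail-reduce, and make monic.
Reduced Gröbner basis: {p + 3*q**2 + 3*q - r + 1, q**4 + 2*q**3 - 3*q**2*r - q**2 - 3*q*r - 3*r**2 + 2*r + 2}.

These coincide, so the ideals are equal.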